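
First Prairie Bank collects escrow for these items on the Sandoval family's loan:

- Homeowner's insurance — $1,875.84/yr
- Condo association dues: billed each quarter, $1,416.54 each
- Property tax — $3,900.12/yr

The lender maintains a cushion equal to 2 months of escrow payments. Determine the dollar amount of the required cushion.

Homeowner's insurance — $1,875.84 annually
Condo association dues — $1,416.54 × 4 = $5,666.16 annually
Property tax — $3,900.12 annually
Combined annual = $1,875.84 + $5,666.16 + $3,900.12 = $11,442.12
Per month = $11,442.12 ÷ 12 = $953.51
Cushion = 2 × $953.51 = $1,907.02

$1,907.02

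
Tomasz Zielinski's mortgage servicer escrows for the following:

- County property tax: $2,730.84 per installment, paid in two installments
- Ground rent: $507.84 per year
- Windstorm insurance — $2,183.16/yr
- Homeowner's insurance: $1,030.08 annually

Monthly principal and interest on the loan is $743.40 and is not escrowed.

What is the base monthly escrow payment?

County property tax — $2,730.84 × 2 = $5,461.68/yr
Ground rent — $507.84/yr
Windstorm insurance — $2,183.16/yr
Homeowner's insurance — $1,030.08/yr
Total per year = $5,461.68 + $507.84 + $2,183.16 + $1,030.08 = $9,182.76
Monthly = $9,182.76 / 12 = $765.23

$765.23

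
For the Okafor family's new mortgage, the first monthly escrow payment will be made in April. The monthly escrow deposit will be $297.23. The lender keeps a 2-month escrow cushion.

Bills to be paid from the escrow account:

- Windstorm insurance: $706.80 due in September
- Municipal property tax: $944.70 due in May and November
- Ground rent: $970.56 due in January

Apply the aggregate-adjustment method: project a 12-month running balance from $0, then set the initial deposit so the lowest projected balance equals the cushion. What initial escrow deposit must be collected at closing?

Cushion = 2 × $297.23 = $594.46
Trial balance (start $0, +$297.23 each month, − disbursements):
  Apr: +$297.23 → $297.23
  May: +$297.23 − $944.70 → -$350.24
  Jun: +$297.23 → -$53.01
  Jul: +$297.23 → $244.22
  Aug: +$297.23 → $541.45
  Sep: +$297.23 − $706.80 → $131.88
  Oct: +$297.23 → $429.11
  Nov: +$297.23 − $944.70 → -$218.36
  Dec: +$297.23 → $78.87
  Jan: +$297.23 − $970.56 → -$594.46
  Feb: +$297.23 → -$297.23
  Mar: +$297.23 → $0.00
Lowest trial balance = -$594.46 (Jan)
Initial deposit = cushion − low point = $594.46 − (-$594.46) = $1,188.92

$1,188.92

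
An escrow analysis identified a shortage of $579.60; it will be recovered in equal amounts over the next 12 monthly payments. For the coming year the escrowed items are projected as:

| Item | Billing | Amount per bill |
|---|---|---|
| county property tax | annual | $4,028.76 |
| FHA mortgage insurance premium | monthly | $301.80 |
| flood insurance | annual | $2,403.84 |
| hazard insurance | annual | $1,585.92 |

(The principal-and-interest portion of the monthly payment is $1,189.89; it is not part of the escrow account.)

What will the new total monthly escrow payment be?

$1,018.31

County property tax = $4,028.76 per year
FHA mortgage insurance premium = $301.80 × 12 = $3,621.60 per year
Flood insurance = $2,403.84 per year
Hazard insurance = $1,585.92 per year
Annual escrow total = $4,028.76 + $3,621.60 + $2,403.84 + $1,585.92 = $11,640.12
Per month = $11,640.12 ÷ 12 = $970.01
Shortage per month = $579.60 / 12 = $48.30
New monthly escrow = $970.01 + $48.30 = $1,018.31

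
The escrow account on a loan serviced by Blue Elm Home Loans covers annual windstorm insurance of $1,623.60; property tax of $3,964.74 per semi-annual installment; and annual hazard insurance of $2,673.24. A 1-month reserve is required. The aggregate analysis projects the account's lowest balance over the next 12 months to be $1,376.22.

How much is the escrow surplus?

Windstorm insurance: $1,623.60/yr
Property tax: $3,964.74 × 2 = $7,929.48/yr
Hazard insurance: $2,673.24/yr
Annual escrow total = $12,226.32
Per month = $12,226.32 ÷ 12 = $1,018.86
Required cushion = 1 × $1,018.86 = $1,018.86
Excess over cushion: $1,376.22 − $1,018.86 = $357.36

$357.36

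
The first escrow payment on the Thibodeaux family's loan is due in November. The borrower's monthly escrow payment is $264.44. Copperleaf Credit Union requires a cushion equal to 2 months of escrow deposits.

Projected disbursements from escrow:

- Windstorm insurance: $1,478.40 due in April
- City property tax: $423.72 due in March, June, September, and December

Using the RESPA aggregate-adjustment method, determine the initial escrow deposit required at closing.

$1,268.08

Cushion = 2 × $264.44 = $528.88
Trial balance (start $0, +$264.44 each month, − disbursements):
  Nov: +$264.44 → $264.44
  Dec: +$264.44 − $423.72 → $105.16
  Jan: +$264.44 → $369.60
  Feb: +$264.44 → $634.04
  Mar: +$264.44 − $423.72 → $474.76
  Apr: +$264.44 − $1,478.40 → -$739.20
  May: +$264.44 → -$474.76
  Jun: +$264.44 − $423.72 → -$634.04
  Jul: +$264.44 → -$369.60
  Aug: +$264.44 → -$105.16
  Sep: +$264.44 − $423.72 → -$264.44
  Oct: +$264.44 → $0.00
Lowest trial balance = -$739.20 (Apr)
Initial deposit = cushion − low point = $528.88 − (-$739.20) = $1,268.08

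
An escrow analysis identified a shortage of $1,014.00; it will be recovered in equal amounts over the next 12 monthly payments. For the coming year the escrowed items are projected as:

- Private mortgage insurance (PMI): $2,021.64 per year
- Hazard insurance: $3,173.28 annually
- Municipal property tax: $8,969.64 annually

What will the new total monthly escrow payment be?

$1,264.88

Private mortgage insurance (PMI) — $2,021.64 per year
Hazard insurance — $3,173.28 per year
Municipal property tax — $8,969.64 per year
Total per year = $2,021.64 + $3,173.28 + $8,969.64 = $14,164.56
Monthly = $14,164.56 ÷ 12 = $1,180.38
Shortage per month = $1,014.00 / 12 = $84.50
Adjusted monthly = $1,180.38 + $84.50 = $1,264.88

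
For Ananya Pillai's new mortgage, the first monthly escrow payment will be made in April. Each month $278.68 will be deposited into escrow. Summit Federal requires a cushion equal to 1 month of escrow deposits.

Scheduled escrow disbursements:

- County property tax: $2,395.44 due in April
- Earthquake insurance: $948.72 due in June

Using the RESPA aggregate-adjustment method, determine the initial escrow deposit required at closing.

Cushion = 1 × $278.68 = $278.68
Trial balance (start $0, +$278.68 each month, − disbursements):
  Apr: +$278.68 − $2,395.44 → -$2,116.76
  May: +$278.68 → -$1,838.08
  Jun: +$278.68 − $948.72 → -$2,508.12
  Jul: +$278.68 → -$2,229.44
  Aug: +$278.68 → -$1,950.76
  Sep: +$278.68 → -$1,672.08
  Oct: +$278.68 → -$1,393.40
  Nov: +$278.68 → -$1,114.72
  Dec: +$278.68 → -$836.04
  Jan: +$278.68 → -$557.36
  Feb: +$278.68 → -$278.68
  Mar: +$278.68 → $0.00
Lowest trial balance = -$2,508.12 (Jun)
Initial deposit = cushion − low point = $278.68 − (-$2,508.12) = $2,786.80

$2,786.80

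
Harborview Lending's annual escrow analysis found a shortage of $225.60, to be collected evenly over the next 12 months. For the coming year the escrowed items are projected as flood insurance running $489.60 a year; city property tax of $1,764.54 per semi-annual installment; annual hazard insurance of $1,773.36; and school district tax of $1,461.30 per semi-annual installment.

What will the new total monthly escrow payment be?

Flood insurance: $489.60 per year
City property tax: $1,764.54 × 2 = $3,529.08 per year
Hazard insurance: $1,773.36 per year
School district tax: $1,461.30 × 2 = $2,922.60 per year
Total annual escrow = $489.60 + $3,529.08 + $1,773.36 + $2,922.60 = $8,714.64
Per month = $8,714.64 ÷ 12 = $726.22
Shortage per month = $225.60 ÷ 12 = $18.80
Adjusted monthly = $726.22 + $18.80 = $745.02

$745.02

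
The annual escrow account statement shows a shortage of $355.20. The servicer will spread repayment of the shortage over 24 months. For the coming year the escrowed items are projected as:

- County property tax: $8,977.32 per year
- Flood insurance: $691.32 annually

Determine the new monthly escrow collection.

County property tax: $8,977.32/yr
Flood insurance: $691.32/yr
Combined annual = $8,977.32 + $691.32 = $9,668.64
Monthly escrow = $9,668.64 ÷ 12 = $805.72
Monthly shortage recovery: $355.20 ÷ 24 = $14.80
New monthly escrow = $805.72 + $14.80 = $820.52

$820.52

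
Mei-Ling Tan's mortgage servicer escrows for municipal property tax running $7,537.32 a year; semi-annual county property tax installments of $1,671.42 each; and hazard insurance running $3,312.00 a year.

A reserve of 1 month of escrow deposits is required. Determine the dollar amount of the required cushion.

Municipal property tax — $7,537.32
County property tax — $1,671.42 × 2 = $3,342.84
Hazard insurance — $3,312.00
Total per year = $14,192.16
Base monthly escrow = $14,192.16 / 12 = $1,182.68
Cushion = 1 × $1,182.68 = $1,182.68

$1,182.68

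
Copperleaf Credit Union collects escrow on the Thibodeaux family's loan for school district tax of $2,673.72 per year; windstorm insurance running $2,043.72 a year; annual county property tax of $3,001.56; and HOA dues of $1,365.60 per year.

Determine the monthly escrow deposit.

School district tax: $2,673.72 annually
Windstorm insurance: $2,043.72 annually
County property tax: $3,001.56 annually
HOA dues: $1,365.60 annually
Combined annual = $9,084.60
Monthly = $9,084.60 ÷ 12 = $757.05

$757.05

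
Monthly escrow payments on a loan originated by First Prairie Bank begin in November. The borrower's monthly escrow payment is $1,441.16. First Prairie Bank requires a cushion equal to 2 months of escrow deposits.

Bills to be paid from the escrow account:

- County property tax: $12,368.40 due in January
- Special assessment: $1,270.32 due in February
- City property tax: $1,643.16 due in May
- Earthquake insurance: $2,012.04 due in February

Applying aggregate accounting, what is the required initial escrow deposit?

$12,768.44

Cushion = 2 × $1,441.16 = $2,882.32
Trial balance (start $0, +$1,441.16 each month, − disbursements):
  Nov: +$1,441.16 → $1,441.16
  Dec: +$1,441.16 → $2,882.32
  Jan: +$1,441.16 − $12,368.40 → -$8,044.92
  Feb: +$1,441.16 − $3,282.36 → -$9,886.12
  Mar: +$1,441.16 → -$8,444.96
  Apr: +$1,441.16 → -$7,003.80
  May: +$1,441.16 − $1,643.16 → -$7,205.80
  Jun: +$1,441.16 → -$5,764.64
  Jul: +$1,441.16 → -$4,323.48
  Aug: +$1,441.16 → -$2,882.32
  Sep: +$1,441.16 → -$1,441.16
  Oct: +$1,441.16 → $0.00
Lowest trial balance = -$9,886.12 (Feb)
Initial deposit = cushion − low point = $2,882.32 − (-$9,886.12) = $12,768.44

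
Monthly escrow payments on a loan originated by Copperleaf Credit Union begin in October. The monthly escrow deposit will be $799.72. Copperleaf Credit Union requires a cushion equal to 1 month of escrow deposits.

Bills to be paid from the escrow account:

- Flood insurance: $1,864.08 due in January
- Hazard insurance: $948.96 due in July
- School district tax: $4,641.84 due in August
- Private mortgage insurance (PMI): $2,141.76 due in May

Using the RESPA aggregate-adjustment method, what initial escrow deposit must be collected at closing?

$1,599.44

Cushion = 1 × $799.72 = $799.72
Trial balance (start $0, +$799.72 each month, − disbursements):
  Oct: +$799.72 → $799.72
  Nov: +$799.72 → $1,599.44
  Dec: +$799.72 → $2,399.16
  Jan: +$799.72 − $1,864.08 → $1,334.80
  Feb: +$799.72 → $2,134.52
  Mar: +$799.72 → $2,934.24
  Apr: +$799.72 → $3,733.96
  May: +$799.72 − $2,141.76 → $2,391.92
  Jun: +$799.72 → $3,191.64
  Jul: +$799.72 − $948.96 → $3,042.40
  Aug: +$799.72 − $4,641.84 → -$799.72
  Sep: +$799.72 → $0.00
Lowest trial balance = -$799.72 (Aug)
Initial deposit = cushion − low point = $799.72 − (-$799.72) = $1,599.44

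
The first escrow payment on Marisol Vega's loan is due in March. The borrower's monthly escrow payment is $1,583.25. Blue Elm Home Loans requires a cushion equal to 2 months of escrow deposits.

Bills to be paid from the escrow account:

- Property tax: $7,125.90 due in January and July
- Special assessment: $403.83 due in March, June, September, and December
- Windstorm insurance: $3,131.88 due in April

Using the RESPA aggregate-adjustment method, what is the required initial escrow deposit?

$6,315.69

Cushion = 2 × $1,583.25 = $3,166.50
Trial balance (start $0, +$1,583.25 each month, − disbursements):
  Mar: +$1,583.25 − $403.83 → $1,179.42
  Apr: +$1,583.25 − $3,131.88 → -$369.21
  May: +$1,583.25 → $1,214.04
  Jun: +$1,583.25 − $403.83 → $2,393.46
  Jul: +$1,583.25 − $7,125.90 → -$3,149.19
  Aug: +$1,583.25 → -$1,565.94
  Sep: +$1,583.25 − $403.83 → -$386.52
  Oct: +$1,583.25 → $1,196.73
  Nov: +$1,583.25 → $2,779.98
  Dec: +$1,583.25 − $403.83 → $3,959.40
  Jan: +$1,583.25 − $7,125.90 → -$1,583.25
  Feb: +$1,583.25 → $0.00
Lowest trial balance = -$3,149.19 (Jul)
Initial deposit = cushion − low point = $3,166.50 − (-$3,149.19) = $6,315.69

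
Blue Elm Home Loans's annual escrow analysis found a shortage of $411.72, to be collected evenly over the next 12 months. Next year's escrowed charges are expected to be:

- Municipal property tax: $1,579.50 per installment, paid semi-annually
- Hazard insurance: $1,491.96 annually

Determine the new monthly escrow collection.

$421.89

Municipal property tax = $1,579.50 × 2 = $3,159.00 annually
Hazard insurance = $1,491.96 annually
Annual escrow total = $4,650.96
Per month = $4,650.96 / 12 = $387.58
Shortage per month = $411.72 ÷ 12 = $34.31
New monthly escrow = $387.58 + $34.31 = $421.89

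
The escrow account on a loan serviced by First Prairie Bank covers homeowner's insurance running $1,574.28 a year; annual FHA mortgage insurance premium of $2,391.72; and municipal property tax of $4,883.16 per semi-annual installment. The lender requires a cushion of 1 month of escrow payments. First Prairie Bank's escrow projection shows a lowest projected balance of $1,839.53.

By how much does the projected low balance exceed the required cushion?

Homeowner's insurance: $1,574.28/yr
FHA mortgage insurance premium: $2,391.72/yr
Municipal property tax: $4,883.16 × 2 = $9,766.32/yr
Total annual escrow = $13,732.32
Base monthly escrow = $13,732.32 / 12 = $1,144.36
Required cushion = 1 × $1,144.36 = $1,144.36
Surplus = $1,839.53 − $1,144.36 = $695.17

$695.17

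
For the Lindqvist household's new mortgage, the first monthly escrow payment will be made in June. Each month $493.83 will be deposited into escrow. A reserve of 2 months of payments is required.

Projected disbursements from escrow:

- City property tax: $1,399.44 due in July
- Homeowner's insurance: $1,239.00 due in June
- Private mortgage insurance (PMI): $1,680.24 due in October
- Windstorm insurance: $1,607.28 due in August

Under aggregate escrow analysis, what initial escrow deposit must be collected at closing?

$4,444.47

Cushion = 2 × $493.83 = $987.66
Trial balance (start $0, +$493.83 each month, − disbursements):
  Jun: +$493.83 − $1,239.00 → -$745.17
  Jul: +$493.83 − $1,399.44 → -$1,650.78
  Aug: +$493.83 − $1,607.28 → -$2,764.23
  Sep: +$493.83 → -$2,270.40
  Oct: +$493.83 − $1,680.24 → -$3,456.81
  Nov: +$493.83 → -$2,962.98
  Dec: +$493.83 → -$2,469.15
  Jan: +$493.83 → -$1,975.32
  Feb: +$493.83 → -$1,481.49
  Mar: +$493.83 → -$987.66
  Apr: +$493.83 → -$493.83
  May: +$493.83 → $0.00
Lowest trial balance = -$3,456.81 (Oct)
Initial deposit = cushion − low point = $987.66 − (-$3,456.81) = $4,444.47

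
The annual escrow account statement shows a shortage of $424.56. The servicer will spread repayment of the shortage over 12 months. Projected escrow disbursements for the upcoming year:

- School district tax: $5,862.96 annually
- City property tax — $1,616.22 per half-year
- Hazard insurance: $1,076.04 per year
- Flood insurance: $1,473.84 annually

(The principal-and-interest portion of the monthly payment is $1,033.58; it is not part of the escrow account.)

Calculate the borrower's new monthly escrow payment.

$1,005.82

School district tax — $5,862.96 annually
City property tax — $1,616.22 × 2 = $3,232.44 annually
Hazard insurance — $1,076.04 annually
Flood insurance — $1,473.84 annually
Total per year = $11,645.28
Monthly escrow = $11,645.28 / 12 = $970.44
Shortage per month = $424.56 ÷ 12 = $35.38
Adjusted monthly = $970.44 + $35.38 = $1,005.82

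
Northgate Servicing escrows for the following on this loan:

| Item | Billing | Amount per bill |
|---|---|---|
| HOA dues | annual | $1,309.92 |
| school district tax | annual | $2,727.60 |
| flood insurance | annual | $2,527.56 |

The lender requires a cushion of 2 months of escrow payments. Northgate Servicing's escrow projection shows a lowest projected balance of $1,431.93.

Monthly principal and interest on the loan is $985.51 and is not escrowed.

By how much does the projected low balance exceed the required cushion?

$337.75

HOA dues: $1,309.92
School district tax: $2,727.60
Flood insurance: $2,527.56
Annual escrow total = $1,309.92 + $2,727.60 + $2,527.56 = $6,565.08
Base monthly escrow = $6,565.08 ÷ 12 = $547.09
Cushion = 2 × $547.09 = $1,094.18
Excess over cushion: $1,431.93 − $1,094.18 = $337.75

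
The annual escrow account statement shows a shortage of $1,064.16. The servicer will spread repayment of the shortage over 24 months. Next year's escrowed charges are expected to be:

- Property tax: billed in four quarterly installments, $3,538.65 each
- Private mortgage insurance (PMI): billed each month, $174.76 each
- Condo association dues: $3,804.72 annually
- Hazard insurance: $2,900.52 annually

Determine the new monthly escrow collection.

Property tax: $3,538.65 × 4 = $14,154.60
Private mortgage insurance (PMI): $174.76 × 12 = $2,097.12
Condo association dues: $3,804.72
Hazard insurance: $2,900.52
Total per year = $14,154.60 + $2,097.12 + $3,804.72 + $2,900.52 = $22,956.96
Monthly = $22,956.96 / 12 = $1,913.08
Shortage per month = $1,064.16 / 24 = $44.34
Adjusted monthly = $1,913.08 + $44.34 = $1,957.42

$1,957.42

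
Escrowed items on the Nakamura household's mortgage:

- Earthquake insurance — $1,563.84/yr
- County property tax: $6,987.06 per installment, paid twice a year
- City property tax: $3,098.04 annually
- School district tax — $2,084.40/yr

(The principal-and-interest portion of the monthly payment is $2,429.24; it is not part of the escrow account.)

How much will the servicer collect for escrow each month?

$1,726.70

Earthquake insurance — $1,563.84 per year
County property tax — $6,987.06 × 2 = $13,974.12 per year
City property tax — $3,098.04 per year
School district tax — $2,084.40 per year
Annual escrow total = $1,563.84 + $13,974.12 + $3,098.04 + $2,084.40 = $20,720.40
Base monthly escrow = $20,720.40 ÷ 12 = $1,726.70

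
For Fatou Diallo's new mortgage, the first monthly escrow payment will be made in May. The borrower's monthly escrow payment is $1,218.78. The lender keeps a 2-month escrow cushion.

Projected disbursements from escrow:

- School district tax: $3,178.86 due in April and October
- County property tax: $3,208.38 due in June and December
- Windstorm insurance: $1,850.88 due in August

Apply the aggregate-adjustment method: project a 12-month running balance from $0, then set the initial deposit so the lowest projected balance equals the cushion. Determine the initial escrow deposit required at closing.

Cushion = 2 × $1,218.78 = $2,437.56
Trial balance (start $0, +$1,218.78 each month, − disbursements):
  May: +$1,218.78 → $1,218.78
  Jun: +$1,218.78 − $3,208.38 → -$770.82
  Jul: +$1,218.78 → $447.96
  Aug: +$1,218.78 − $1,850.88 → -$184.14
  Sep: +$1,218.78 → $1,034.64
  Oct: +$1,218.78 − $3,178.86 → -$925.44
  Nov: +$1,218.78 → $293.34
  Dec: +$1,218.78 − $3,208.38 → -$1,696.26
  Jan: +$1,218.78 → -$477.48
  Feb: +$1,218.78 → $741.30
  Mar: +$1,218.78 → $1,960.08
  Apr: +$1,218.78 − $3,178.86 → $0.00
Lowest trial balance = -$1,696.26 (Dec)
Initial deposit = cushion − low point = $2,437.56 − (-$1,696.26) = $4,133.82

$4,133.82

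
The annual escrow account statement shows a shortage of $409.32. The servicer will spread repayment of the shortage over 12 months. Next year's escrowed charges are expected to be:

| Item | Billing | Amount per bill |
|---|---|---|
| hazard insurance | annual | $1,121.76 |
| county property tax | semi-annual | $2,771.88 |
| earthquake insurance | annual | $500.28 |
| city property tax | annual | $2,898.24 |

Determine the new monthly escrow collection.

Hazard insurance — $1,121.76/yr
County property tax — $2,771.88 × 2 = $5,543.76/yr
Earthquake insurance — $500.28/yr
City property tax — $2,898.24/yr
Total per year = $10,064.04
Per month = $10,064.04 ÷ 12 = $838.67
Monthly shortage recovery: $409.32 / 12 = $34.11
New monthly escrow = $838.67 + $34.11 = $872.78

$872.78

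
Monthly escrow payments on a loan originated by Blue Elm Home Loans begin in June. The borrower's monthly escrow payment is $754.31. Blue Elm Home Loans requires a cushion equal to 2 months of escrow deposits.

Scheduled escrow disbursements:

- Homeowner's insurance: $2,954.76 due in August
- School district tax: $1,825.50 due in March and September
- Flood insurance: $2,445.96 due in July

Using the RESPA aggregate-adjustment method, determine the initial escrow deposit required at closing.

Cushion = 2 × $754.31 = $1,508.62
Trial balance (start $0, +$754.31 each month, − disbursements):
  Jun: +$754.31 → $754.31
  Jul: +$754.31 − $2,445.96 → -$937.34
  Aug: +$754.31 − $2,954.76 → -$3,137.79
  Sep: +$754.31 − $1,825.50 → -$4,208.98
  Oct: +$754.31 → -$3,454.67
  Nov: +$754.31 → -$2,700.36
  Dec: +$754.31 → -$1,946.05
  Jan: +$754.31 → -$1,191.74
  Feb: +$754.31 → -$437.43
  Mar: +$754.31 − $1,825.50 → -$1,508.62
  Apr: +$754.31 → -$754.31
  May: +$754.31 → $0.00
Lowest trial balance = -$4,208.98 (Sep)
Initial deposit = cushion − low point = $1,508.62 − (-$4,208.98) = $5,717.60

$5,717.60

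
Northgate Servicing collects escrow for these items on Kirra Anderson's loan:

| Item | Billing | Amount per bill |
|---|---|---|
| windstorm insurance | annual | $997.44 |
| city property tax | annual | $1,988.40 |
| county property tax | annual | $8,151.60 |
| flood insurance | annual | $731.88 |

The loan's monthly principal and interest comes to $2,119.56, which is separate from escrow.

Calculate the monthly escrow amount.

Windstorm insurance: $997.44 annually
City property tax: $1,988.40 annually
County property tax: $8,151.60 annually
Flood insurance: $731.88 annually
Total annual escrow = $997.44 + $1,988.40 + $8,151.60 + $731.88 = $11,869.32
Monthly = $11,869.32 / 12 = $989.11

$989.11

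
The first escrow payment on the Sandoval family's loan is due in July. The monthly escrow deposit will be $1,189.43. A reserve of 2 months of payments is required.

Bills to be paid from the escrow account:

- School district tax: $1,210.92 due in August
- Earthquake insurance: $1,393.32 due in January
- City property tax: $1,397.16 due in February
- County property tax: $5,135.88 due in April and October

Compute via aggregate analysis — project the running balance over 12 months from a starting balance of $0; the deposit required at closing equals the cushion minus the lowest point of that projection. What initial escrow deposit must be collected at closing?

Cushion = 2 × $1,189.43 = $2,378.86
Trial balance (start $0, +$1,189.43 each month, − disbursements):
  Jul: +$1,189.43 → $1,189.43
  Aug: +$1,189.43 − $1,210.92 → $1,167.94
  Sep: +$1,189.43 → $2,357.37
  Oct: +$1,189.43 − $5,135.88 → -$1,589.08
  Nov: +$1,189.43 → -$399.65
  Dec: +$1,189.43 → $789.78
  Jan: +$1,189.43 − $1,393.32 → $585.89
  Feb: +$1,189.43 − $1,397.16 → $378.16
  Mar: +$1,189.43 → $1,567.59
  Apr: +$1,189.43 − $5,135.88 → -$2,378.86
  May: +$1,189.43 → -$1,189.43
  Jun: +$1,189.43 → $0.00
Lowest trial balance = -$2,378.86 (Apr)
Initial deposit = cushion − low point = $2,378.86 − (-$2,378.86) = $4,757.72

$4,757.72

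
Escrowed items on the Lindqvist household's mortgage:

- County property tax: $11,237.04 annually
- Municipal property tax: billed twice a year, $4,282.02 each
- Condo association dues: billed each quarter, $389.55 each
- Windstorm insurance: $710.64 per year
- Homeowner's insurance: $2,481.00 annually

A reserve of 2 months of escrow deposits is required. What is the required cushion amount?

County property tax: $11,237.04
Municipal property tax: $4,282.02 × 2 = $8,564.04
Condo association dues: $389.55 × 4 = $1,558.20
Windstorm insurance: $710.64
Homeowner's insurance: $2,481.00
Total per year = $11,237.04 + $8,564.04 + $1,558.20 + $710.64 + $2,481.00 = $24,550.92
Monthly = $24,550.92 ÷ 12 = $2,045.91
Cushion = 2 × $2,045.91 = $4,091.82

$4,091.82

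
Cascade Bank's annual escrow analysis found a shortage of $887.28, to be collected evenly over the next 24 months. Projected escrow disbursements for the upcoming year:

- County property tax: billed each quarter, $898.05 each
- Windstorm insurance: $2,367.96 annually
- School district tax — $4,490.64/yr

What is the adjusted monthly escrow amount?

$907.87

County property tax — $898.05 × 4 = $3,592.20 per year
Windstorm insurance — $2,367.96 per year
School district tax — $4,490.64 per year
Combined annual = $3,592.20 + $2,367.96 + $4,490.64 = $10,450.80
Base monthly escrow = $10,450.80 ÷ 12 = $870.90
Shortage spread = $887.28 ÷ 24 = $36.97/mo
New monthly escrow = $870.90 + $36.97 = $907.87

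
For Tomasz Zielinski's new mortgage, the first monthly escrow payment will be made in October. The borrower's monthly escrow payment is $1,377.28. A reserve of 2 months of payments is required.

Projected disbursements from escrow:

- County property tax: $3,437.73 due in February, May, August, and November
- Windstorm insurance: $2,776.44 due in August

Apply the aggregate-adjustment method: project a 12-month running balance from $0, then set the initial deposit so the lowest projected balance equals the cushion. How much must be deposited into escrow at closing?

$4,131.84

Cushion = 2 × $1,377.28 = $2,754.56
Trial balance (start $0, +$1,377.28 each month, − disbursements):
  Oct: +$1,377.28 → $1,377.28
  Nov: +$1,377.28 − $3,437.73 → -$683.17
  Dec: +$1,377.28 → $694.11
  Jan: +$1,377.28 → $2,071.39
  Feb: +$1,377.28 − $3,437.73 → $10.94
  Mar: +$1,377.28 → $1,388.22
  Apr: +$1,377.28 → $2,765.50
  May: +$1,377.28 − $3,437.73 → $705.05
  Jun: +$1,377.28 → $2,082.33
  Jul: +$1,377.28 → $3,459.61
  Aug: +$1,377.28 − $6,214.17 → -$1,377.28
  Sep: +$1,377.28 → $0.00
Lowest trial balance = -$1,377.28 (Aug)
Initial deposit = cushion − low point = $2,754.56 − (-$1,377.28) = $4,131.84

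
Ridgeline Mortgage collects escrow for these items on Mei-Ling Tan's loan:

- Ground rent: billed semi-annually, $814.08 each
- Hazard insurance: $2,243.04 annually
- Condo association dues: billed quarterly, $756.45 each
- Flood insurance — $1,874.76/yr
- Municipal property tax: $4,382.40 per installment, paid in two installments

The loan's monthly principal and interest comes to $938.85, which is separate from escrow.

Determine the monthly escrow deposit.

$1,461.38

Ground rent — $814.08 × 2 = $1,628.16 per year
Hazard insurance — $2,243.04 per year
Condo association dues — $756.45 × 4 = $3,025.80 per year
Flood insurance — $1,874.76 per year
Municipal property tax — $4,382.40 × 2 = $8,764.80 per year
Combined annual = $1,628.16 + $2,243.04 + $3,025.80 + $1,874.76 + $8,764.80 = $17,536.56
Monthly = $17,536.56 / 12 = $1,461.38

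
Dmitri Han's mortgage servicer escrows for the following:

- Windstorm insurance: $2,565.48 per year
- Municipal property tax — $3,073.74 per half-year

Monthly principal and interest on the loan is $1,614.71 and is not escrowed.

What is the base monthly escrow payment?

Windstorm insurance = $2,565.48 per year
Municipal property tax = $3,073.74 × 2 = $6,147.48 per year
Annual escrow total = $2,565.48 + $6,147.48 = $8,712.96
Monthly = $8,712.96 / 12 = $726.08

$726.08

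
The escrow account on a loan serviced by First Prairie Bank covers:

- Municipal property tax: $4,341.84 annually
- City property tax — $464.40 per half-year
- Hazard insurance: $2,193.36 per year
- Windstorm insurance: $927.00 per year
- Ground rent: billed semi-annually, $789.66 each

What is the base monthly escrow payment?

$830.86

Municipal property tax: $4,341.84/yr
City property tax: $464.40 × 2 = $928.80/yr
Hazard insurance: $2,193.36/yr
Windstorm insurance: $927.00/yr
Ground rent: $789.66 × 2 = $1,579.32/yr
Total per year = $9,970.32
Monthly = $9,970.32 / 12 = $830.86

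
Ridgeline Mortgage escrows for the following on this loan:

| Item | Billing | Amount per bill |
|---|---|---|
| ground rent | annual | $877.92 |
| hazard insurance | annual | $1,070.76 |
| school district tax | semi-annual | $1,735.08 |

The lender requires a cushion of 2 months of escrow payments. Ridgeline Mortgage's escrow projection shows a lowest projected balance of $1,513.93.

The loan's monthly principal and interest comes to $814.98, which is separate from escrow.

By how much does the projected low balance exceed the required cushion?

Ground rent: $877.92 annually
Hazard insurance: $1,070.76 annually
School district tax: $1,735.08 × 2 = $3,470.16 annually
Annual escrow total = $5,418.84
Base monthly escrow = $5,418.84 / 12 = $451.57
Required cushion = 2 × $451.57 = $903.14
Excess over cushion: $1,513.93 − $903.14 = $610.79

$610.79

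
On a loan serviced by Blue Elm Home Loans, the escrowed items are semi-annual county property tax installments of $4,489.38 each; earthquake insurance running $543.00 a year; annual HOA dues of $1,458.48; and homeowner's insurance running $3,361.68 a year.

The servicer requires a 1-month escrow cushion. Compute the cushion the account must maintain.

County property tax = $4,489.38 × 2 = $8,978.76 per year
Earthquake insurance = $543.00 per year
HOA dues = $1,458.48 per year
Homeowner's insurance = $3,361.68 per year
Combined annual = $14,341.92
Base monthly escrow = $14,341.92 ÷ 12 = $1,195.16
Required cushion = 1 × $1,195.16 = $1,195.16

$1,195.16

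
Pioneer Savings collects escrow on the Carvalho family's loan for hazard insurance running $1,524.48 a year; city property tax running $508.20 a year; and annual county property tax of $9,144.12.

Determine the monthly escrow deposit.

$931.40

Hazard insurance — $1,524.48
City property tax — $508.20
County property tax — $9,144.12
Combined annual = $1,524.48 + $508.20 + $9,144.12 = $11,176.80
Per month = $11,176.80 / 12 = $931.40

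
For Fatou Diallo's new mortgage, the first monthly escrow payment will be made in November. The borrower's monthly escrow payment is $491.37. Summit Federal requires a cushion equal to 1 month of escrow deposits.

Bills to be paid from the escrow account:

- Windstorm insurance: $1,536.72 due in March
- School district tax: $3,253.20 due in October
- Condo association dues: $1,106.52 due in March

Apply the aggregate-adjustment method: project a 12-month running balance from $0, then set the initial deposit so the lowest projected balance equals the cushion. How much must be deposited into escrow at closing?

$677.76

Cushion = 1 × $491.37 = $491.37
Trial balance (start $0, +$491.37 each month, − disbursements):
  Nov: +$491.37 → $491.37
  Dec: +$491.37 → $982.74
  Jan: +$491.37 → $1,474.11
  Feb: +$491.37 → $1,965.48
  Mar: +$491.37 − $2,643.24 → -$186.39
  Apr: +$491.37 → $304.98
  May: +$491.37 → $796.35
  Jun: +$491.37 → $1,287.72
  Jul: +$491.37 → $1,779.09
  Aug: +$491.37 → $2,270.46
  Sep: +$491.37 → $2,761.83
  Oct: +$491.37 − $3,253.20 → $0.00
Lowest trial balance = -$186.39 (Mar)
Initial deposit = cushion − low point = $491.37 − (-$186.39) = $677.76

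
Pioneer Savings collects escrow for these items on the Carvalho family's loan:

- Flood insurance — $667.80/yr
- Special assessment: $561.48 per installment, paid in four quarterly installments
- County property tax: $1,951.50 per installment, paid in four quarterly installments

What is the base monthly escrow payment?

Flood insurance — $667.80 per year
Special assessment — $561.48 × 4 = $2,245.92 per year
County property tax — $1,951.50 × 4 = $7,806.00 per year
Annual escrow total = $10,719.72
Monthly escrow = $10,719.72 ÷ 12 = $893.31

$893.31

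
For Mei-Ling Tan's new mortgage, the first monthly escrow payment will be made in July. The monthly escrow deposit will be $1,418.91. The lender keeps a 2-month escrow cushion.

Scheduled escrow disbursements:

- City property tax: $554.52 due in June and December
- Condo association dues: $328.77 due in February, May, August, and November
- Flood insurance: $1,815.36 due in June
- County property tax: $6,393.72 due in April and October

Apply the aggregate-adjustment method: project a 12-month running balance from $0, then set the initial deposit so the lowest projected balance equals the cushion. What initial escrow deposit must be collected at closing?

$3,884.67

Cushion = 2 × $1,418.91 = $2,837.82
Trial balance (start $0, +$1,418.91 each month, − disbursements):
  Jul: +$1,418.91 → $1,418.91
  Aug: +$1,418.91 − $328.77 → $2,509.05
  Sep: +$1,418.91 → $3,927.96
  Oct: +$1,418.91 − $6,393.72 → -$1,046.85
  Nov: +$1,418.91 − $328.77 → $43.29
  Dec: +$1,418.91 − $554.52 → $907.68
  Jan: +$1,418.91 → $2,326.59
  Feb: +$1,418.91 − $328.77 → $3,416.73
  Mar: +$1,418.91 → $4,835.64
  Apr: +$1,418.91 − $6,393.72 → -$139.17
  May: +$1,418.91 − $328.77 → $950.97
  Jun: +$1,418.91 − $2,369.88 → $0.00
Lowest trial balance = -$1,046.85 (Oct)
Initial deposit = cushion − low point = $2,837.82 − (-$1,046.85) = $3,884.67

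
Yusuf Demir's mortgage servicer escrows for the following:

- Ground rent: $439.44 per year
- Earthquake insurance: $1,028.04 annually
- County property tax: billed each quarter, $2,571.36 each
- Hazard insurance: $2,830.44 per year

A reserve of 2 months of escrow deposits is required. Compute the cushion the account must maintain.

Ground rent — $439.44
Earthquake insurance — $1,028.04
County property tax — $2,571.36 × 4 = $10,285.44
Hazard insurance — $2,830.44
Annual escrow total = $439.44 + $1,028.04 + $10,285.44 + $2,830.44 = $14,583.36
Monthly escrow = $14,583.36 ÷ 12 = $1,215.28
Reserve = 2 × $1,215.28 = $2,430.56

$2,430.56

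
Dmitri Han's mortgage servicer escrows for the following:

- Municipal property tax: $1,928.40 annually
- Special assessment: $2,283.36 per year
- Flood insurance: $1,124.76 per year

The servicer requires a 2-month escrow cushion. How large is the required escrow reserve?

Municipal property tax: $1,928.40
Special assessment: $2,283.36
Flood insurance: $1,124.76
Annual escrow total = $1,928.40 + $2,283.36 + $1,124.76 = $5,336.52
Monthly = $5,336.52 ÷ 12 = $444.71
Reserve = 2 × $444.71 = $889.42

$889.42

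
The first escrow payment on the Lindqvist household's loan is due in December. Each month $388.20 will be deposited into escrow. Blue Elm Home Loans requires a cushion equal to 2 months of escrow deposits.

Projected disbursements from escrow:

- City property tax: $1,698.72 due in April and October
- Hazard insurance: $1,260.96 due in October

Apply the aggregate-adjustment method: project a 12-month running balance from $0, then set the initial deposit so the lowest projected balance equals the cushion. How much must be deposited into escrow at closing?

Cushion = 2 × $388.20 = $776.40
Trial balance (start $0, +$388.20 each month, − disbursements):
  Dec: +$388.20 → $388.20
  Jan: +$388.20 → $776.40
  Feb: +$388.20 → $1,164.60
  Mar: +$388.20 → $1,552.80
  Apr: +$388.20 − $1,698.72 → $242.28
  May: +$388.20 → $630.48
  Jun: +$388.20 → $1,018.68
  Jul: +$388.20 → $1,406.88
  Aug: +$388.20 → $1,795.08
  Sep: +$388.20 → $2,183.28
  Oct: +$388.20 − $2,959.68 → -$388.20
  Nov: +$388.20 → $0.00
Lowest trial balance = -$388.20 (Oct)
Initial deposit = cushion − low point = $776.40 − (-$388.20) = $1,164.60

$1,164.60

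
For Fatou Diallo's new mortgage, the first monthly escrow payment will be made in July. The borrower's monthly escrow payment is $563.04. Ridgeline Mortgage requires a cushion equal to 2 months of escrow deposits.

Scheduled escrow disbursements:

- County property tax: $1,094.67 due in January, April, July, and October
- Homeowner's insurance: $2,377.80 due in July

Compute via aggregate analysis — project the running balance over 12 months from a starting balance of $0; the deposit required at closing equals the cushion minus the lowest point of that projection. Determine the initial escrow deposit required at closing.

$4,035.51

Cushion = 2 × $563.04 = $1,126.08
Trial balance (start $0, +$563.04 each month, − disbursements):
  Jul: +$563.04 − $3,472.47 → -$2,909.43
  Aug: +$563.04 → -$2,346.39
  Sep: +$563.04 → -$1,783.35
  Oct: +$563.04 − $1,094.67 → -$2,314.98
  Nov: +$563.04 → -$1,751.94
  Dec: +$563.04 → -$1,188.90
  Jan: +$563.04 − $1,094.67 → -$1,720.53
  Feb: +$563.04 → -$1,157.49
  Mar: +$563.04 → -$594.45
  Apr: +$563.04 − $1,094.67 → -$1,126.08
  May: +$563.04 → -$563.04
  Jun: +$563.04 → $0.00
Lowest trial balance = -$2,909.43 (Jul)
Initial deposit = cushion − low point = $1,126.08 − (-$2,909.43) = $4,035.51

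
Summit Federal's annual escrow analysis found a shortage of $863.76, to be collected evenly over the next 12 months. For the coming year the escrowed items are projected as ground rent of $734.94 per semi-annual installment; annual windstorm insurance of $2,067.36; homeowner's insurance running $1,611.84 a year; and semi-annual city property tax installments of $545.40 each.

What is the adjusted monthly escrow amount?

Ground rent: $734.94 × 2 = $1,469.88 annually
Windstorm insurance: $2,067.36 annually
Homeowner's insurance: $1,611.84 annually
City property tax: $545.40 × 2 = $1,090.80 annually
Combined annual = $6,239.88
Base monthly escrow = $6,239.88 ÷ 12 = $519.99
Shortage per month = $863.76 ÷ 12 = $71.98
Adjusted monthly = $519.99 + $71.98 = $591.97

$591.97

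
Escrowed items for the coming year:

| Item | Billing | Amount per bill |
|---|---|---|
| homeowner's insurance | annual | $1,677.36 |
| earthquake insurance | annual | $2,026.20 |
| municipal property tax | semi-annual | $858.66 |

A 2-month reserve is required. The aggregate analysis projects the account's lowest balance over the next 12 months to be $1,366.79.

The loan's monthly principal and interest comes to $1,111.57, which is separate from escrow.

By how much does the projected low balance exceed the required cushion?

Homeowner's insurance — $1,677.36 per year
Earthquake insurance — $2,026.20 per year
Municipal property tax — $858.66 × 2 = $1,717.32 per year
Yearly total = $5,420.88
Per month = $5,420.88 ÷ 12 = $451.74
Required cushion = 2 × $451.74 = $903.48
Surplus = $1,366.79 − $903.48 = $463.31

$463.31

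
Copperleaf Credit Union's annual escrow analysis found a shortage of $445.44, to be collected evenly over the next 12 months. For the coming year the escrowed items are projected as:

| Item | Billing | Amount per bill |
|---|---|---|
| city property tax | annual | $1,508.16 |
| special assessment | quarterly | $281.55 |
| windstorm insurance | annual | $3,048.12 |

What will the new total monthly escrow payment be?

$510.66

City property tax: $1,508.16 annually
Special assessment: $281.55 × 4 = $1,126.20 annually
Windstorm insurance: $3,048.12 annually
Annual escrow total = $1,508.16 + $1,126.20 + $3,048.12 = $5,682.48
Monthly = $5,682.48 / 12 = $473.54
Shortage spread = $445.44 / 12 = $37.12/mo
Adjusted monthly = $473.54 + $37.12 = $510.66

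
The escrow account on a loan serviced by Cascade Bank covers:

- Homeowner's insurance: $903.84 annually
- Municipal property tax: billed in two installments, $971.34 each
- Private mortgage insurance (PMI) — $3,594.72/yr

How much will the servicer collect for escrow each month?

$536.77

Homeowner's insurance — $903.84 per year
Municipal property tax — $971.34 × 2 = $1,942.68 per year
Private mortgage insurance (PMI) — $3,594.72 per year
Total per year = $903.84 + $1,942.68 + $3,594.72 = $6,441.24
Monthly = $6,441.24 ÷ 12 = $536.77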